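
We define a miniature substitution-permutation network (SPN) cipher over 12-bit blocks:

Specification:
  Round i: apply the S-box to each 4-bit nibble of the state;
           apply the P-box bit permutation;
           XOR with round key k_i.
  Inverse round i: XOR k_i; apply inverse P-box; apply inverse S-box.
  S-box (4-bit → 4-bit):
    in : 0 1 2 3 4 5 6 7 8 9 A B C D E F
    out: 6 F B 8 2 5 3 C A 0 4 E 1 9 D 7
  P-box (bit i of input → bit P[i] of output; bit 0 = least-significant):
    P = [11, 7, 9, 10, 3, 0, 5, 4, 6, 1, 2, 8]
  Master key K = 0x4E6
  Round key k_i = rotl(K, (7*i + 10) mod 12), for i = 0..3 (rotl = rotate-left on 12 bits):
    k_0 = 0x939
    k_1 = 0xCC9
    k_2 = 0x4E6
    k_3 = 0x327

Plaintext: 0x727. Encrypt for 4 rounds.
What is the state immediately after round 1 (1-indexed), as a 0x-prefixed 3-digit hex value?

s_0 = plaintext = 0x727
s_1 = Round(s_0, k_0) = 0xE24
s_2 = Round(s_1, k_1) = 0xD14
s_3 = Round(s_2, k_2) = 0x51F
s_4 = Round(s_3, k_3) = 0x9DA

0xE24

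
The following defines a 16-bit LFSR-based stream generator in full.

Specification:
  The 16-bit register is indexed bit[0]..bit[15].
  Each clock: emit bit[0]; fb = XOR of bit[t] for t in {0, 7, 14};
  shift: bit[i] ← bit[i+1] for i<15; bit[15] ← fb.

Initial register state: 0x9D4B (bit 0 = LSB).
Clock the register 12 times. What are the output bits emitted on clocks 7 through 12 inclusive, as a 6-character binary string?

101011

reg_0 = 0x9D4B
clock 1: out=1, reg = 0xCEA5
clock 2: out=1, reg = 0xE752
clock 3: out=0, reg = 0xF3A9
clock 4: out=1, reg = 0xF9D4
clock 5: out=0, reg = 0x7CEA
clock 6: out=0, reg = 0x3E75
clock 7: out=1, reg = 0x9F3A
clock 8: out=0, reg = 0x4F9D
clock 9: out=1, reg = 0xA7CE
clock 10: out=0, reg = 0xD3E7
clock 11: out=1, reg = 0xE9F3
clock 12: out=1, reg = 0xF4F9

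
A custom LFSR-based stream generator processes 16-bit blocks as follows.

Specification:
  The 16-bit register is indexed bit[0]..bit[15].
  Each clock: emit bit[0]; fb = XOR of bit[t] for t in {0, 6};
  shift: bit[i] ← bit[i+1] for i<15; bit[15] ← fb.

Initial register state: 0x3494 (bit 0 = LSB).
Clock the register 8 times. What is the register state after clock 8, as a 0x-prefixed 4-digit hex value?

0x4634

reg_0 = 0x3494
clock 1: out=0, reg = 0x1A4A
clock 2: out=0, reg = 0x8D25
clock 3: out=1, reg = 0xC692
clock 4: out=0, reg = 0x6349
clock 5: out=1, reg = 0x31A4
clock 6: out=0, reg = 0x18D2
clock 7: out=0, reg = 0x8C69
clock 8: out=1, reg = 0x4634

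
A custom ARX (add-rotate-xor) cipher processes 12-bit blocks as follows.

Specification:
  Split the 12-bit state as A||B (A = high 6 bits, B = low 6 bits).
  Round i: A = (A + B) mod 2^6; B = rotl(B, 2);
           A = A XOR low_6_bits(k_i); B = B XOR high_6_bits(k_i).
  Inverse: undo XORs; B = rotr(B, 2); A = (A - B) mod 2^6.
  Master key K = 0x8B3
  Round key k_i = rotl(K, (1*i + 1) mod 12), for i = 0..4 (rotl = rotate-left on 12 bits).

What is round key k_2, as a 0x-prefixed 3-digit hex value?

K = 0x8B3
k_0 = rotl(K, (1*0+1) mod 12) = rotl(K, 1) = 0x167
k_1 = rotl(K, (1*1+1) mod 12) = rotl(K, 2) = 0x2CE
k_2 = rotl(K, (1*2+1) mod 12) = rotl(K, 3) = 0x59C

0x59C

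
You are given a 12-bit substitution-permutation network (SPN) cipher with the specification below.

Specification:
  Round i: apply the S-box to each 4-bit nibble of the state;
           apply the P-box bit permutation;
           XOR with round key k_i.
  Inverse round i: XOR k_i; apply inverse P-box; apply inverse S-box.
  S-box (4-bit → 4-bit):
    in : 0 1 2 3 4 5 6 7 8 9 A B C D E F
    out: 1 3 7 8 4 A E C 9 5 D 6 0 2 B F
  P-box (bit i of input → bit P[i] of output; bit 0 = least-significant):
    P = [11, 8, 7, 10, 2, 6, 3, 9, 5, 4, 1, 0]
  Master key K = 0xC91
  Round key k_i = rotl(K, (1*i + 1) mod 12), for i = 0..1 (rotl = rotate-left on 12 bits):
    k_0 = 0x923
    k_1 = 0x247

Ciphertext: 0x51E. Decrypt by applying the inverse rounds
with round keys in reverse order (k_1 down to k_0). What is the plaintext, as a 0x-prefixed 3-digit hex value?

0x418

s_0 = ciphertext = 0x51E
s_1 = InvRound(s_0, k_1) = 0x565
s_2 = InvRound(s_1, k_0) = 0x418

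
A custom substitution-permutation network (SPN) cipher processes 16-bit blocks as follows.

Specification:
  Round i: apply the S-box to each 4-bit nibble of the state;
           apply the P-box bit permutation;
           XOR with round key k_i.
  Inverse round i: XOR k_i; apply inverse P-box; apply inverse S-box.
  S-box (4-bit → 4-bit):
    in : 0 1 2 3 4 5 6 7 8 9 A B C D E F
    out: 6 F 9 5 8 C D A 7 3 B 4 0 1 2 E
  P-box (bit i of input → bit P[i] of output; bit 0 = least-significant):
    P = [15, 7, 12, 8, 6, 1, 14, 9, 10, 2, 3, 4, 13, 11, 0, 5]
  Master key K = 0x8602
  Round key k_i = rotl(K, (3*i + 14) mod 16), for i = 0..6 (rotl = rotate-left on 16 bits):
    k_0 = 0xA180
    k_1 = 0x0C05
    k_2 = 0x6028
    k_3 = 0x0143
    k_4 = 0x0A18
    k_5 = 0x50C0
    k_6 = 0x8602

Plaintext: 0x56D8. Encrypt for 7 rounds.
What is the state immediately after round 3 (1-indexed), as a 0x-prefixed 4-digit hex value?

0x48CE

s_0 = plaintext = 0x56D8
s_1 = Round(s_0, k_0) = 0x3579
s_2 = Round(s_1, k_1) = 0xAE9E
s_3 = Round(s_2, k_2) = 0x48CE
s_4 = Round(s_3, k_3) = 0x05EF
s_5 = Round(s_4, k_4) = 0x1383
s_6 = Round(s_5, k_5) = 0xACAB
s_7 = Round(s_6, k_6) = 0xBC60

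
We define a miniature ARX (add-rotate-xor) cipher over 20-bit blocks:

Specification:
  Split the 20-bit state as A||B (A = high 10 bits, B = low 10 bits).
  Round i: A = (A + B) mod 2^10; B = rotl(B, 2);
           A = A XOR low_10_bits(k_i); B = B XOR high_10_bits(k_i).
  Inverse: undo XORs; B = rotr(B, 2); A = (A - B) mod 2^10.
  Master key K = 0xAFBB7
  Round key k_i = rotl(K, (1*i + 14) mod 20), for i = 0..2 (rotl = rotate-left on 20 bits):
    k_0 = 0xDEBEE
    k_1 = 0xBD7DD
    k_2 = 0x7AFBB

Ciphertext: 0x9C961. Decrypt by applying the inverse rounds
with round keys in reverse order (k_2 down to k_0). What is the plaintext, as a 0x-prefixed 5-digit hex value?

s_0 = ciphertext = 0x9C961
s_1 = InvRound(s_0, k_2) = 0xE9E22
s_2 = InvRound(s_1, k_1) = 0x51735
s_3 = InvRound(s_2, k_0) = 0xE6313

0xE6313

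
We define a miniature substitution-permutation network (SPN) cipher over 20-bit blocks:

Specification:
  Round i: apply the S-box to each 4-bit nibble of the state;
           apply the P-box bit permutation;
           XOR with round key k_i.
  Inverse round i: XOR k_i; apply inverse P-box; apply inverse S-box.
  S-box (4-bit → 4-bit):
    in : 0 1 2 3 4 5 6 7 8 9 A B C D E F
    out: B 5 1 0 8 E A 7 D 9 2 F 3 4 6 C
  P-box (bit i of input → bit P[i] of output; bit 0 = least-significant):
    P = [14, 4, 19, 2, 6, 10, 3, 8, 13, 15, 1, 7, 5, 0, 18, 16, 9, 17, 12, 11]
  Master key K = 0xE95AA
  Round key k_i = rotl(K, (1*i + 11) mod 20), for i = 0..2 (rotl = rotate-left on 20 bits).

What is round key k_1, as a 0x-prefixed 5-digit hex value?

K = 0xE95AA
k_0 = rotl(K, (1*0+11) mod 20) = rotl(K, 11) = 0xD574A
k_1 = rotl(K, (1*1+11) mod 20) = rotl(K, 12) = 0xAAE95

0xAAE95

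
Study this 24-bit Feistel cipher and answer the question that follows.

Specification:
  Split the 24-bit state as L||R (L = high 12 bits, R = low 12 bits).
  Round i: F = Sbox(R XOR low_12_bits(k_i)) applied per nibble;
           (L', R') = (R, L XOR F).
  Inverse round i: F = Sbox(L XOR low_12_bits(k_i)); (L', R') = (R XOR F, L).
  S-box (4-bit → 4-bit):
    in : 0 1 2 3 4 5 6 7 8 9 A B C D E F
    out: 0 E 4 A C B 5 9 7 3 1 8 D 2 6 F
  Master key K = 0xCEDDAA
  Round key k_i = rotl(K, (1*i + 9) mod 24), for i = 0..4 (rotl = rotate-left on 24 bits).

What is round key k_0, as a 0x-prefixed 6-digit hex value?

0xBB559D

K = 0xCEDDAA
k_0 = rotl(K, (1*0+9) mod 24) = rotl(K, 9) = 0xBB559D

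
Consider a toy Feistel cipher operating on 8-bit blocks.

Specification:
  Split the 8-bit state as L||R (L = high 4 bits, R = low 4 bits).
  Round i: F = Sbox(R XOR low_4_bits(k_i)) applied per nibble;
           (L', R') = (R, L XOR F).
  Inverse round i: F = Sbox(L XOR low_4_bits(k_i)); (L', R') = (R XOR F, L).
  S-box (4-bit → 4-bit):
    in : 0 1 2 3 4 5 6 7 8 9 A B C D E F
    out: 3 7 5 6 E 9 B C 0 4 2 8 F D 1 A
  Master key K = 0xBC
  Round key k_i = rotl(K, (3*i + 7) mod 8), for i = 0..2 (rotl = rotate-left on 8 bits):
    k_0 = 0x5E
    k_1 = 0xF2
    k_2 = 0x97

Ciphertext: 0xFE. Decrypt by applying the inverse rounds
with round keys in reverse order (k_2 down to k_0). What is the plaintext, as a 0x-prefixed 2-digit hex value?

s_0 = ciphertext = 0xFE
s_1 = InvRound(s_0, k_2) = 0xEF
s_2 = InvRound(s_1, k_1) = 0x0E
s_3 = InvRound(s_2, k_0) = 0xF0

0xF0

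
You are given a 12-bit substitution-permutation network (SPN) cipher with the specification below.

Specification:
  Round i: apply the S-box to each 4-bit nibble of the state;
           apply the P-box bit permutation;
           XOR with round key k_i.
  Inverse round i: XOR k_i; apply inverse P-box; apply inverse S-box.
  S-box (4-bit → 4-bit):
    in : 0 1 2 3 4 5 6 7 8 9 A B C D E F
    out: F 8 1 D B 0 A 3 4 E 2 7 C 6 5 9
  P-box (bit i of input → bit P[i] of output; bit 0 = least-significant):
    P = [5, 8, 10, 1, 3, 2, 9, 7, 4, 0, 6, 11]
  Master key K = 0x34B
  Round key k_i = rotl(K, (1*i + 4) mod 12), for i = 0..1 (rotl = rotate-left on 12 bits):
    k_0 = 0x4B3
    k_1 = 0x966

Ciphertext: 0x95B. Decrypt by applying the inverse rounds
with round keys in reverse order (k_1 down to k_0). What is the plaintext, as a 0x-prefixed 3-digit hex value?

s_0 = ciphertext = 0x95B
s_1 = InvRound(s_0, k_1) = 0x772
s_2 = InvRound(s_1, k_0) = 0xDCA

0xDCA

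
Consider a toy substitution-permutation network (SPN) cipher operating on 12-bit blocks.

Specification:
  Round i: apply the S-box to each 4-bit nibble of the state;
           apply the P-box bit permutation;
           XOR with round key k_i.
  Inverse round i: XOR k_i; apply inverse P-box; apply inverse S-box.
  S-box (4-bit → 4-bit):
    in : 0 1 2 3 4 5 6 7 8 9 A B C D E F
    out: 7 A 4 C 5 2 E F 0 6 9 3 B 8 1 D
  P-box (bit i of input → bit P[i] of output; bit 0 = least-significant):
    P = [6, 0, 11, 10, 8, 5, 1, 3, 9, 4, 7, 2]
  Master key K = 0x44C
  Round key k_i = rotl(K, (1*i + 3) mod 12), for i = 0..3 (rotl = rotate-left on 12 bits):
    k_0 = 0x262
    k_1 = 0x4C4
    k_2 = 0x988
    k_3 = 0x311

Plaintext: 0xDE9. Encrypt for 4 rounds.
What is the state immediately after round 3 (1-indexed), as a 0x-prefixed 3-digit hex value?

s_0 = plaintext = 0xDE9
s_1 = Round(s_0, k_0) = 0xB67
s_2 = Round(s_1, k_1) = 0xABF
s_3 = Round(s_2, k_2) = 0x6EC
s_4 = Round(s_3, k_3) = 0x6C4

0x6EC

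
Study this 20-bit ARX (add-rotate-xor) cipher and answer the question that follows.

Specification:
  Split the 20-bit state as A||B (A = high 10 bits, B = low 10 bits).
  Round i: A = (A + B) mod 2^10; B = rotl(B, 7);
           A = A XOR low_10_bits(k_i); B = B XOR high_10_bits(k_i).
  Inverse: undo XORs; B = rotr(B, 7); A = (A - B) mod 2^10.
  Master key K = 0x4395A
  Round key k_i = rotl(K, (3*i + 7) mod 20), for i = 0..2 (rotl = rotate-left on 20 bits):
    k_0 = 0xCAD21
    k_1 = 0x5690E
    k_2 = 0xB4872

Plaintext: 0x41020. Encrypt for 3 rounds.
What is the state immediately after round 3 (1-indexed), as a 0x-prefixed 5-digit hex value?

0x22D05

s_0 = plaintext = 0x41020
s_1 = Round(s_0, k_0) = 0x0172F
s_2 = Round(s_1, k_1) = 0x8EABF
s_3 = Round(s_2, k_2) = 0x22D05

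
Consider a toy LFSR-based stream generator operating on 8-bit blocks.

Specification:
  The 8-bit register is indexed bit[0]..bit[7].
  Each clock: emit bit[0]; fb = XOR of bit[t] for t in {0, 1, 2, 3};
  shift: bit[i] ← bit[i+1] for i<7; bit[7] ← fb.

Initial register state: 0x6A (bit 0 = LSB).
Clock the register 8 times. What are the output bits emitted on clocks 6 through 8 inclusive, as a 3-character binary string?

reg_0 = 0x6A
clock 1: out=0, reg = 0x35
clock 2: out=1, reg = 0x1A
clock 3: out=0, reg = 0x0D
clock 4: out=1, reg = 0x86
clock 5: out=0, reg = 0x43
clock 6: out=1, reg = 0x21
clock 7: out=1, reg = 0x90
clock 8: out=0, reg = 0x48

110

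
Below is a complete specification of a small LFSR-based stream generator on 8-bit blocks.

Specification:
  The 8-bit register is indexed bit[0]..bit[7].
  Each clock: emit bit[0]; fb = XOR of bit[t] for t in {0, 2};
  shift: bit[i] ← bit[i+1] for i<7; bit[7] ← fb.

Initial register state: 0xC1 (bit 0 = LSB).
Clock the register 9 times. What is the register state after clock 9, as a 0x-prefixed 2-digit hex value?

0xD8

reg_0 = 0xC1
clock 1: out=1, reg = 0xE0
clock 2: out=0, reg = 0x70
clock 3: out=0, reg = 0x38
clock 4: out=0, reg = 0x1C
clock 5: out=0, reg = 0x8E
clock 6: out=0, reg = 0xC7
clock 7: out=1, reg = 0x63
clock 8: out=1, reg = 0xB1
clock 9: out=1, reg = 0xD8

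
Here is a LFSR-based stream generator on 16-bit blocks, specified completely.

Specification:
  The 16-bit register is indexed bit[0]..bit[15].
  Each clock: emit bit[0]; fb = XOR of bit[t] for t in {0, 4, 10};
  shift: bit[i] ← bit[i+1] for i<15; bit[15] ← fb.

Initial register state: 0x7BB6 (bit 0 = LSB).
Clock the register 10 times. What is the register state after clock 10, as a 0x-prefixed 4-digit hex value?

reg_0 = 0x7BB6
clock 1: out=0, reg = 0xBDDB
clock 2: out=1, reg = 0xDEED
clock 3: out=1, reg = 0x6F76
clock 4: out=0, reg = 0x37BB
clock 5: out=1, reg = 0x9BDD
clock 6: out=1, reg = 0x4DEE
clock 7: out=0, reg = 0xA6F7
clock 8: out=1, reg = 0xD37B
clock 9: out=1, reg = 0x69BD
clock 10: out=1, reg = 0x34DE

0x34DE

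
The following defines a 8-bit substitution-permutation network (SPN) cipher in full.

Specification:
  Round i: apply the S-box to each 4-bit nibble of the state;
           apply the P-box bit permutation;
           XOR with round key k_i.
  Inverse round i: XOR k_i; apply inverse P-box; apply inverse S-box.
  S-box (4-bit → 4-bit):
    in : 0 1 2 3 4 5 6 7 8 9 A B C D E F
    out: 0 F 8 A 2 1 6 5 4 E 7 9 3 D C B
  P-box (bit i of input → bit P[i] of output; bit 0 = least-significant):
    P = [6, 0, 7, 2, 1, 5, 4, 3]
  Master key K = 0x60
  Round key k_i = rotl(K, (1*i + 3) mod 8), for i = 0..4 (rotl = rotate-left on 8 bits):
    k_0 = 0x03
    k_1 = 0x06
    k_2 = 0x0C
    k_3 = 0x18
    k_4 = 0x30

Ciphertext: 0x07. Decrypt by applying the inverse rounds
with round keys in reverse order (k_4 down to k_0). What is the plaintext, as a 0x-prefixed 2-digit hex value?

0x1B

s_0 = ciphertext = 0x07
s_1 = InvRound(s_0, k_4) = 0xA3
s_2 = InvRound(s_1, k_3) = 0x16
s_3 = InvRound(s_2, k_2) = 0xD0
s_4 = InvRound(s_3, k_1) = 0x7D
s_5 = InvRound(s_4, k_0) = 0x1B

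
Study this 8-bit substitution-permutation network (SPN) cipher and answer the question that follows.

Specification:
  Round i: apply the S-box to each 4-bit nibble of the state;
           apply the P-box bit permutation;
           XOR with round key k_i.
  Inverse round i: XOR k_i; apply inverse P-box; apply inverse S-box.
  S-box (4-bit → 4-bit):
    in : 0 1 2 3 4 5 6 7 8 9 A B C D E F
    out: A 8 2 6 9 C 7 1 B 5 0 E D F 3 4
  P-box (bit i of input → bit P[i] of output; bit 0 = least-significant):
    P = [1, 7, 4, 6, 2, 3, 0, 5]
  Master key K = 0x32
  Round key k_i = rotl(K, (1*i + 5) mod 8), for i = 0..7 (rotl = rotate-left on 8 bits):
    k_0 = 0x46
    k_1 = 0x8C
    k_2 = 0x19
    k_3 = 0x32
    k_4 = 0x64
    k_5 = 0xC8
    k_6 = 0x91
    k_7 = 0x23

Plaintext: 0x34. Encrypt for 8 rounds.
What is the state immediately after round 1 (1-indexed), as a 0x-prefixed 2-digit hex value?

s_0 = plaintext = 0x34
s_1 = Round(s_0, k_0) = 0x0D
s_2 = Round(s_1, k_1) = 0x76
s_3 = Round(s_2, k_2) = 0x8F
s_4 = Round(s_3, k_3) = 0x0E
s_5 = Round(s_4, k_4) = 0xCE
s_6 = Round(s_5, k_5) = 0x6F
s_7 = Round(s_6, k_6) = 0x8C
s_8 = Round(s_7, k_7) = 0x5D

0x0D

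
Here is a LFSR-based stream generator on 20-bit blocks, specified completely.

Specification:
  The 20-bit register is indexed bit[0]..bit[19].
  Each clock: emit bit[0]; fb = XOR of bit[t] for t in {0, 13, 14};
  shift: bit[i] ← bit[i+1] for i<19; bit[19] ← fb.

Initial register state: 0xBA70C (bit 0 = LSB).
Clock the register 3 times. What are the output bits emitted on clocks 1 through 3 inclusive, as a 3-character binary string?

001

reg_0 = 0xBA70C
clock 1: out=0, reg = 0xDD386
clock 2: out=0, reg = 0xEE9C3
clock 3: out=1, reg = 0xF74E1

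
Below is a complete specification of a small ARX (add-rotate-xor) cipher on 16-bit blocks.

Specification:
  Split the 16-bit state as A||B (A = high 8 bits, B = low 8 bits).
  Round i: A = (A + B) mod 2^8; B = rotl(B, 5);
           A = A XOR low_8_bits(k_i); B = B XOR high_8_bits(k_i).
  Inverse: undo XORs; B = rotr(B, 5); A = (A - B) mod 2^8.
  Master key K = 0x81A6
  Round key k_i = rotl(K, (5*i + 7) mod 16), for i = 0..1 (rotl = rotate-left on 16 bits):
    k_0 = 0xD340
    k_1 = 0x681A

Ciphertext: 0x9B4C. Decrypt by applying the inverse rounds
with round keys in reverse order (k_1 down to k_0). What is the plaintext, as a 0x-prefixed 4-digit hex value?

s_0 = ciphertext = 0x9B4C
s_1 = InvRound(s_0, k_1) = 0x6021
s_2 = InvRound(s_1, k_0) = 0x8997

0x8997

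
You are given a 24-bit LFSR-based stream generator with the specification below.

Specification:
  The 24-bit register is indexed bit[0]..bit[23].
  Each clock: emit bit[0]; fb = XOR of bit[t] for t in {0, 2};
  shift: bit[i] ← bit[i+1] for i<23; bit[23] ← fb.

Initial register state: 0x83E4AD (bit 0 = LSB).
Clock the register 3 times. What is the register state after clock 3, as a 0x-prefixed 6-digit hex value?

0xD07C95

reg_0 = 0x83E4AD
clock 1: out=1, reg = 0x41F256
clock 2: out=0, reg = 0xA0F92B
clock 3: out=1, reg = 0xD07C95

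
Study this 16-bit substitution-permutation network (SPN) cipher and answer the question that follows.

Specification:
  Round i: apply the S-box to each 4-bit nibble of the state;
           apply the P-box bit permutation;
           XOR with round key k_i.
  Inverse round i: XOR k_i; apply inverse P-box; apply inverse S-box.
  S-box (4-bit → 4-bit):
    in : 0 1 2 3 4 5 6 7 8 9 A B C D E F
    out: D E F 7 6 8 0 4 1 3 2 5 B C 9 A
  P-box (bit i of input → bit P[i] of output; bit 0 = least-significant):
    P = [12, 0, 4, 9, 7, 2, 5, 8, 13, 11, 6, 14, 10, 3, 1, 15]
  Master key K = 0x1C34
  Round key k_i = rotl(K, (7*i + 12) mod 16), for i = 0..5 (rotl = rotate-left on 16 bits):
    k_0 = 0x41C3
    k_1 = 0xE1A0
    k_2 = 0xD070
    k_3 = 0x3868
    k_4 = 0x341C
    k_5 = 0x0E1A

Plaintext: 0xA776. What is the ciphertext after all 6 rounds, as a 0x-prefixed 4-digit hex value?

0x7422

s_0 = plaintext = 0xA776
s_1 = Round(s_0, k_0) = 0x41AB
s_2 = Round(s_1, k_1) = 0xB9FE
s_3 = Round(s_2, k_2) = 0xEF76
s_4 = Round(s_3, k_3) = 0xF448
s_5 = Round(s_4, k_4) = 0xAC70
s_6 = Round(s_5, k_5) = 0x7422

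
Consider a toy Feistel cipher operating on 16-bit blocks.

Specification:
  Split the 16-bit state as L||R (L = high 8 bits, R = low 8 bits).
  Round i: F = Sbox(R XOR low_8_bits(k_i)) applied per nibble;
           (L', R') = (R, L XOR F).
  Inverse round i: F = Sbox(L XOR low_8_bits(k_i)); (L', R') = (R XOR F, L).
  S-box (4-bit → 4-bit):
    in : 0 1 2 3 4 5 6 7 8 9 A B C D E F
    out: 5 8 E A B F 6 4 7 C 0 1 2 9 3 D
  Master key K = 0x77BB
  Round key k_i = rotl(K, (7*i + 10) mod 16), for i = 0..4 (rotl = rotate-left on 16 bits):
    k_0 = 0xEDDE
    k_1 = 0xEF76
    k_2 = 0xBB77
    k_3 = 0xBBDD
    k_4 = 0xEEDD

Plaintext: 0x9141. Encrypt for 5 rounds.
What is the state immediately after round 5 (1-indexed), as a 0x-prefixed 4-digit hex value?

s_0 = plaintext = 0x9141
s_1 = Round(s_0, k_0) = 0x415C
s_2 = Round(s_1, k_1) = 0x5CA1
s_3 = Round(s_2, k_2) = 0xA1CA
s_4 = Round(s_3, k_3) = 0xCA25
s_5 = Round(s_4, k_4) = 0x251D

0x251D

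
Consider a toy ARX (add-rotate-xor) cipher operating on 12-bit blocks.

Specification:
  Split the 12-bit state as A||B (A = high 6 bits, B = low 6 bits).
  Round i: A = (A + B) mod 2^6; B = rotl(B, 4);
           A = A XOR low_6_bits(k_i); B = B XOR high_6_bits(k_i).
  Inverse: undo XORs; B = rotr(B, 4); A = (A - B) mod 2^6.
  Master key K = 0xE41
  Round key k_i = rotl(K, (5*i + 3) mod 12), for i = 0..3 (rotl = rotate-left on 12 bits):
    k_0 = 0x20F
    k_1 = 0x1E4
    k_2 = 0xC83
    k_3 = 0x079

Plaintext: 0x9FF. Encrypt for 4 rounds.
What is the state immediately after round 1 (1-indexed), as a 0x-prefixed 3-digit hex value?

0xA77

s_0 = plaintext = 0x9FF
s_1 = Round(s_0, k_0) = 0xA77
s_2 = Round(s_1, k_1) = 0x13A
s_3 = Round(s_2, k_2) = 0xF5C
s_4 = Round(s_3, k_3) = 0x806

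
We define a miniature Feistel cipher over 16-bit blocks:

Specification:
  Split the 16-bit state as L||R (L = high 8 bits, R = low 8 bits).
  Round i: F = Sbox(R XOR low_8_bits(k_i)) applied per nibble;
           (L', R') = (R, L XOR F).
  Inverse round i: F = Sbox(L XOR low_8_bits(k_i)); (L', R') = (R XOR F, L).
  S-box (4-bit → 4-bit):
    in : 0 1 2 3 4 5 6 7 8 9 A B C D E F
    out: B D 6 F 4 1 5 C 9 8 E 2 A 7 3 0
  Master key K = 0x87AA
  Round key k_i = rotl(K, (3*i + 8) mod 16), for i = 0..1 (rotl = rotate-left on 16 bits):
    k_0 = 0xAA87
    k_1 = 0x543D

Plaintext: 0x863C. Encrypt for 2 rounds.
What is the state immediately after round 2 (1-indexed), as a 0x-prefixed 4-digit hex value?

s_0 = plaintext = 0x863C
s_1 = Round(s_0, k_0) = 0x3CA4
s_2 = Round(s_1, k_1) = 0xA4B4

0xA4B4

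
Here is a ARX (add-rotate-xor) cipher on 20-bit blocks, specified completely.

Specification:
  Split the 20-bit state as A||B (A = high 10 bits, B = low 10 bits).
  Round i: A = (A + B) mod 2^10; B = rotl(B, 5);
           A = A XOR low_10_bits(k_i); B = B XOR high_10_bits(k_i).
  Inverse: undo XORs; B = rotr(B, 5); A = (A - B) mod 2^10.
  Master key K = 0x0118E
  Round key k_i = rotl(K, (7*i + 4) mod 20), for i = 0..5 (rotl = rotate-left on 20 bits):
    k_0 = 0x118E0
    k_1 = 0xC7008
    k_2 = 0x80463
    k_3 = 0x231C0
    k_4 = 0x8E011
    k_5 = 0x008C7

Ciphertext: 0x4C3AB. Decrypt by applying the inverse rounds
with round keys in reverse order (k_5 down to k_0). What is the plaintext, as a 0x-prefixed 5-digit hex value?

0x1CFDA

s_0 = ciphertext = 0x4C3AB
s_1 = InvRound(s_0, k_5) = 0x2E93D
s_2 = InvRound(s_1, k_4) = 0xFCCB8
s_3 = InvRound(s_2, k_3) = 0xECA81
s_4 = InvRound(s_3, k_2) = 0xF3404
s_5 = InvRound(s_4, k_1) = 0x2B718
s_6 = InvRound(s_5, k_0) = 0x1CFDA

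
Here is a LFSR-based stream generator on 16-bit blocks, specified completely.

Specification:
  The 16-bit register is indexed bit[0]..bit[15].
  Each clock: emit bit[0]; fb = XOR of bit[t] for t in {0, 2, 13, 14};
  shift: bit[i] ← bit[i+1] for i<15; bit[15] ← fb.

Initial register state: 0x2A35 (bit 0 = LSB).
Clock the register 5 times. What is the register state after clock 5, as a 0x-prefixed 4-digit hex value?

reg_0 = 0x2A35
clock 1: out=1, reg = 0x951A
clock 2: out=0, reg = 0x4A8D
clock 3: out=1, reg = 0xA546
clock 4: out=0, reg = 0x52A3
clock 5: out=1, reg = 0x2951

0x2951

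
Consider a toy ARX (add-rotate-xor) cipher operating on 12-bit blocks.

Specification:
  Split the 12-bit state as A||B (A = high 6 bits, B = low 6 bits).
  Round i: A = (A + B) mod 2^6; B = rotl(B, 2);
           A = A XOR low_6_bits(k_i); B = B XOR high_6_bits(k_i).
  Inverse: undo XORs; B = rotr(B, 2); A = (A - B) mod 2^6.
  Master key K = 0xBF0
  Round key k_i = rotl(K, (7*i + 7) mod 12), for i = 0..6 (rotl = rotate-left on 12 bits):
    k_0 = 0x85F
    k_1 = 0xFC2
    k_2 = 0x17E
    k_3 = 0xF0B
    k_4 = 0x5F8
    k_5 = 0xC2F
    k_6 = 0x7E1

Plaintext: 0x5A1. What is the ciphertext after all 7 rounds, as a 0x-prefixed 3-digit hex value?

0xB59

s_0 = plaintext = 0x5A1
s_1 = Round(s_0, k_0) = 0xA27
s_2 = Round(s_1, k_1) = 0x361
s_3 = Round(s_2, k_2) = 0x403
s_4 = Round(s_3, k_3) = 0x630
s_5 = Round(s_4, k_4) = 0xC14
s_6 = Round(s_5, k_5) = 0xAE1
s_7 = Round(s_6, k_6) = 0xB59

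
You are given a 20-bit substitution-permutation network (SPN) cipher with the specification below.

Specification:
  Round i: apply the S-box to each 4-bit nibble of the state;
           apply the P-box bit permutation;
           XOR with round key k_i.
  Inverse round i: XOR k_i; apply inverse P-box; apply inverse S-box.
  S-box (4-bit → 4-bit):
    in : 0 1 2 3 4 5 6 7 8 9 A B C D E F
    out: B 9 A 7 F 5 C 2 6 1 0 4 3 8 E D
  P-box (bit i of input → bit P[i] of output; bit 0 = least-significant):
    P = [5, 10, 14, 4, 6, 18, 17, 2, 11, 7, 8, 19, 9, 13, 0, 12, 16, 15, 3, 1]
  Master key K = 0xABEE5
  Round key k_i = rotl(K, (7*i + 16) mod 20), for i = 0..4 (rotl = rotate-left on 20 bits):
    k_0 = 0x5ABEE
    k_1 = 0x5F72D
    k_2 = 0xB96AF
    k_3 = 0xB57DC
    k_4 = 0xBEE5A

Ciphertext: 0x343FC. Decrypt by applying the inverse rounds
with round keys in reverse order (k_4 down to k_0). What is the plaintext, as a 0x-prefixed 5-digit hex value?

s_0 = ciphertext = 0x343FC
s_1 = InvRound(s_0, k_4) = 0x274DC
s_2 = InvRound(s_1, k_3) = 0x9C6AA
s_3 = InvRound(s_2, k_2) = 0xA6A6B
s_4 = InvRound(s_3, k_1) = 0x0DF47
s_5 = InvRound(s_4, k_0) = 0x5E773

0x5E773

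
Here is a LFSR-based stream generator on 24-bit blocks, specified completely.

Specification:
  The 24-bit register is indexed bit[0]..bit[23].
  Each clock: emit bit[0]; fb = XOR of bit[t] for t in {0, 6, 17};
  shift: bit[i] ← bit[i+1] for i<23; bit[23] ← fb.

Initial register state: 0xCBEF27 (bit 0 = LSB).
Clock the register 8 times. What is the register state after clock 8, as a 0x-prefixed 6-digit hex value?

0xFECBEF

reg_0 = 0xCBEF27
clock 1: out=1, reg = 0x65F793
clock 2: out=1, reg = 0xB2FBC9
clock 3: out=1, reg = 0xD97DE4
clock 4: out=0, reg = 0xECBEF2
clock 5: out=0, reg = 0xF65F79
clock 6: out=1, reg = 0xFB2FBC
clock 7: out=0, reg = 0xFD97DE
clock 8: out=0, reg = 0xFECBEF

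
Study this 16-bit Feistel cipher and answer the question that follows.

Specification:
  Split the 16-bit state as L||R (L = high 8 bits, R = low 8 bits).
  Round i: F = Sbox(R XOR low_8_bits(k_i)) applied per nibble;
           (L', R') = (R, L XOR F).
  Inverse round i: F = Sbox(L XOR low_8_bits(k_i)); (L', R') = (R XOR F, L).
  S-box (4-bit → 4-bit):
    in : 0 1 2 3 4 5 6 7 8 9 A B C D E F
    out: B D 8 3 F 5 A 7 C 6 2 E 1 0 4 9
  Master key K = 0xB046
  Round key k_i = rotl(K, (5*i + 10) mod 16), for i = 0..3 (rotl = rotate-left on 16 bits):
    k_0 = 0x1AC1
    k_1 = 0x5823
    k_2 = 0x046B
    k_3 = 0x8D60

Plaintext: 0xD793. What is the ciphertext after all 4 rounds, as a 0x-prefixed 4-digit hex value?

0x89F4

s_0 = plaintext = 0xD793
s_1 = Round(s_0, k_0) = 0x938F
s_2 = Round(s_1, k_1) = 0x8FB2
s_3 = Round(s_2, k_2) = 0xB289
s_4 = Round(s_3, k_3) = 0x89F4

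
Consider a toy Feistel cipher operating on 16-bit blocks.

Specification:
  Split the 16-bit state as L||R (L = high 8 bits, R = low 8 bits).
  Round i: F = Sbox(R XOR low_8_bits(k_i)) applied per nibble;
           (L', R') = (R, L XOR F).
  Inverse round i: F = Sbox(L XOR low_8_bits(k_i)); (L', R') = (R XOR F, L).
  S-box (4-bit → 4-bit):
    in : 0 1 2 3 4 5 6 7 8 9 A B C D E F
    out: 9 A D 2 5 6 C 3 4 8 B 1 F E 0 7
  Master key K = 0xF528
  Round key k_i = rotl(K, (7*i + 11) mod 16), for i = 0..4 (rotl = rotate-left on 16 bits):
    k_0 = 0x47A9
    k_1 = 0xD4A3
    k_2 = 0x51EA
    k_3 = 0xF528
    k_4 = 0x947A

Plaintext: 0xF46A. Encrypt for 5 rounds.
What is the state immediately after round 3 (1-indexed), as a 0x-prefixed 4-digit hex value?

0xDC2A

s_0 = plaintext = 0xF46A
s_1 = Round(s_0, k_0) = 0x6A06
s_2 = Round(s_1, k_1) = 0x06DC
s_3 = Round(s_2, k_2) = 0xDC2A
s_4 = Round(s_3, k_3) = 0x2A41
s_5 = Round(s_4, k_4) = 0x410B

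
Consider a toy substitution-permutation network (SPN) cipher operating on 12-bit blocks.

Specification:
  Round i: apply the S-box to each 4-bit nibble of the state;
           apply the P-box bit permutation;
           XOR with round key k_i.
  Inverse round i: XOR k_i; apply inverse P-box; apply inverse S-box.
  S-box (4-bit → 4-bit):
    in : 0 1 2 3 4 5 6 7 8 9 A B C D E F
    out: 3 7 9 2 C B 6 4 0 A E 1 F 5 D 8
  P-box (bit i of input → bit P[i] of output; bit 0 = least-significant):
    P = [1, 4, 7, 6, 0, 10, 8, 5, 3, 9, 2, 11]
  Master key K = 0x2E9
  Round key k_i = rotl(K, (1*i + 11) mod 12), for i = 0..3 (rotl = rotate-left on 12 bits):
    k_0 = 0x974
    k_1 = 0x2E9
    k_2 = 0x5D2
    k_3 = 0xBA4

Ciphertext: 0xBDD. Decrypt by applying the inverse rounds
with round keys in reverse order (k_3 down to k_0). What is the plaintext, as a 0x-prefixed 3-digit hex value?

s_0 = ciphertext = 0xBDD
s_1 = InvRound(s_0, k_3) = 0xB29
s_2 = InvRound(s_1, k_2) = 0x55C
s_3 = InvRound(s_2, k_1) = 0x6C6
s_4 = InvRound(s_3, k_0) = 0x9A1

0x9A1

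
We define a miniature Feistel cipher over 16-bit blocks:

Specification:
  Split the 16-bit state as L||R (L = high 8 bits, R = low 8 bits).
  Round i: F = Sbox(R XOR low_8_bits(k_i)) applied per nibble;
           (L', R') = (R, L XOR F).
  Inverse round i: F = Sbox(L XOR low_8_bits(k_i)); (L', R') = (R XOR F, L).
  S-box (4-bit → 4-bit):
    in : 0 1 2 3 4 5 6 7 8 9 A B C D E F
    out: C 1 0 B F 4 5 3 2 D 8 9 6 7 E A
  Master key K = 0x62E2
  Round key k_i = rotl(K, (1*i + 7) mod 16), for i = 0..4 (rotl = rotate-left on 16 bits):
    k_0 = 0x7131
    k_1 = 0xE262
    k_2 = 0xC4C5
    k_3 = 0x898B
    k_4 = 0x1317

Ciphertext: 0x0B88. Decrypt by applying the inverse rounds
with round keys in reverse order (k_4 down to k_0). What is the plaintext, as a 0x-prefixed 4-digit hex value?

s_0 = ciphertext = 0x0B88
s_1 = InvRound(s_0, k_4) = 0x9E0B
s_2 = InvRound(s_1, k_3) = 0x1F9E
s_3 = InvRound(s_2, k_2) = 0xE61F
s_4 = InvRound(s_3, k_1) = 0x30E6
s_5 = InvRound(s_4, k_0) = 0x2730

0x2730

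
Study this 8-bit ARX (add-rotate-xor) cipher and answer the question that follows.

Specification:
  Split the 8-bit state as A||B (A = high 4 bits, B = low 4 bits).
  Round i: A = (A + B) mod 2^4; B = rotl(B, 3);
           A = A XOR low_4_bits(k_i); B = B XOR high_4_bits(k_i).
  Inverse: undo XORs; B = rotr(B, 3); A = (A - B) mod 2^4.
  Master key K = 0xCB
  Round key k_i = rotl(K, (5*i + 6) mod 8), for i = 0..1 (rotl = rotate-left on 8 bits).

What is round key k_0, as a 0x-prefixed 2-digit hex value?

K = 0xCB
k_0 = rotl(K, (5*0+6) mod 8) = rotl(K, 6) = 0xF2

0xF2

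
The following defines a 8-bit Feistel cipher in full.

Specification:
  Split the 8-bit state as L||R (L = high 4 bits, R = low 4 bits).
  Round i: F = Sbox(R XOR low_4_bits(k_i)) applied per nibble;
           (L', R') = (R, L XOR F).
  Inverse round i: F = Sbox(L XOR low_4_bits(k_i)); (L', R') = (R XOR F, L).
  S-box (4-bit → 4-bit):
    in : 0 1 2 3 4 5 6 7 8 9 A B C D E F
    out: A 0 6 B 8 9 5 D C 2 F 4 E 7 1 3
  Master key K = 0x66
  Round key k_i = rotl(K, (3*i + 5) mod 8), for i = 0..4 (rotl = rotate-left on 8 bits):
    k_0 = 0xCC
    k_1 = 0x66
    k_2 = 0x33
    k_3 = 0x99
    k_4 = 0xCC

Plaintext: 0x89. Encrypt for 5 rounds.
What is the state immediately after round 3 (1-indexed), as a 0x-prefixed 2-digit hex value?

0x4C

s_0 = plaintext = 0x89
s_1 = Round(s_0, k_0) = 0x91
s_2 = Round(s_1, k_1) = 0x14
s_3 = Round(s_2, k_2) = 0x4C
s_4 = Round(s_3, k_3) = 0xCD
s_5 = Round(s_4, k_4) = 0xDC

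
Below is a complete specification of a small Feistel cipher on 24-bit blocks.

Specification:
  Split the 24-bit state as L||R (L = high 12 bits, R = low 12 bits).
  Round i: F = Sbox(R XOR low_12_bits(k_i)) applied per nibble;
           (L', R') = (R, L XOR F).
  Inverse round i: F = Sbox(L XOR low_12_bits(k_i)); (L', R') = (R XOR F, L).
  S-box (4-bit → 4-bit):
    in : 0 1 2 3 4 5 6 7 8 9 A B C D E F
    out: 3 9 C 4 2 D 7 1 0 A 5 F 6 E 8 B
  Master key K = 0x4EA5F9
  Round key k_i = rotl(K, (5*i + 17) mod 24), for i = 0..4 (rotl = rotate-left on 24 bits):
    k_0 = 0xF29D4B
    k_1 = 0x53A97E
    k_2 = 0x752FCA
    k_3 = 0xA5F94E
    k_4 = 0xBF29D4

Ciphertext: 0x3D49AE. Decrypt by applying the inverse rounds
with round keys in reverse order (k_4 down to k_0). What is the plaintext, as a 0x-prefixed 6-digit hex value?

0x87E8E7

s_0 = ciphertext = 0x3D49AE
s_1 = InvRound(s_0, k_4) = 0xC9D3D4
s_2 = InvRound(s_1, k_3) = 0xE30C9D
s_3 = InvRound(s_2, k_2) = 0x528E30
s_4 = InvRound(s_3, k_1) = 0x8E7528
s_5 = InvRound(s_4, k_0) = 0x87E8E7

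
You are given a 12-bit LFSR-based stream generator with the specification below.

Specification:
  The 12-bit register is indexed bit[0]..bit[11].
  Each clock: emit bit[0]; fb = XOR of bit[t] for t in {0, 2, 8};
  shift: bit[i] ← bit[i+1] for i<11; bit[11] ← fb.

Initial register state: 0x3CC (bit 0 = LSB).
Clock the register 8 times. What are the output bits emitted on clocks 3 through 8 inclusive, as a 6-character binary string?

110011

reg_0 = 0x3CC
clock 1: out=0, reg = 0x1E6
clock 2: out=0, reg = 0x0F3
clock 3: out=1, reg = 0x879
clock 4: out=1, reg = 0xC3C
clock 5: out=0, reg = 0xE1E
clock 6: out=0, reg = 0xF0F
clock 7: out=1, reg = 0xF87
clock 8: out=1, reg = 0xFC3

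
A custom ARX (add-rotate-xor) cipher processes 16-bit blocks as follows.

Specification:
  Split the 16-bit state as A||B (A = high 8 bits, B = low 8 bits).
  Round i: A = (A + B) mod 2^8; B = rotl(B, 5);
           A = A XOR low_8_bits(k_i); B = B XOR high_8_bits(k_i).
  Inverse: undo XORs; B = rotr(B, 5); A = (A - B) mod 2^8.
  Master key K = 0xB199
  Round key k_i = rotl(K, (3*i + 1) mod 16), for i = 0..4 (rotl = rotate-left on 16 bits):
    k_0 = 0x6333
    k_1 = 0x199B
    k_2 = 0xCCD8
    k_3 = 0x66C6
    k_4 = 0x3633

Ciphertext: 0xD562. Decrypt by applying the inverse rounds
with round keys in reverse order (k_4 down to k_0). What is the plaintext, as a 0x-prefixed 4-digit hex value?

s_0 = ciphertext = 0xD562
s_1 = InvRound(s_0, k_4) = 0x44A2
s_2 = InvRound(s_1, k_3) = 0x5C26
s_3 = InvRound(s_2, k_2) = 0x2D57
s_4 = InvRound(s_3, k_1) = 0x4472
s_5 = InvRound(s_4, k_0) = 0xEF88

0xEF88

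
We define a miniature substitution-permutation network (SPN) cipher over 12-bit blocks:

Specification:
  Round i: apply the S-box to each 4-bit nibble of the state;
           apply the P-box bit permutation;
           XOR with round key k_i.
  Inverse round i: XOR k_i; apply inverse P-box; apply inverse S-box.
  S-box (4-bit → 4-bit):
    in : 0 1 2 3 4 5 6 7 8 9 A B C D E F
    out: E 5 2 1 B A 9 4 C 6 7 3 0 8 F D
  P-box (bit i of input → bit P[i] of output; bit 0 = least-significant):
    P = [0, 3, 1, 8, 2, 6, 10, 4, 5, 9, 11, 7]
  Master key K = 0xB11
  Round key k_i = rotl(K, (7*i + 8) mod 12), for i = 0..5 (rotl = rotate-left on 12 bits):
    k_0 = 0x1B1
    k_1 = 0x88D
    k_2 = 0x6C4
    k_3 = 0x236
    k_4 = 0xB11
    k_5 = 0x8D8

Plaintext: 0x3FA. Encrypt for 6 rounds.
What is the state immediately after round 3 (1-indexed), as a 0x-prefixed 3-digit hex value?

s_0 = plaintext = 0x3FA
s_1 = Round(s_0, k_0) = 0x58E
s_2 = Round(s_1, k_1) = 0xF16
s_3 = Round(s_2, k_2) = 0xB61
s_4 = Round(s_3, k_3) = 0x001
s_5 = Round(s_4, k_4) = 0x5C2
s_6 = Round(s_5, k_5) = 0xA50

0xB61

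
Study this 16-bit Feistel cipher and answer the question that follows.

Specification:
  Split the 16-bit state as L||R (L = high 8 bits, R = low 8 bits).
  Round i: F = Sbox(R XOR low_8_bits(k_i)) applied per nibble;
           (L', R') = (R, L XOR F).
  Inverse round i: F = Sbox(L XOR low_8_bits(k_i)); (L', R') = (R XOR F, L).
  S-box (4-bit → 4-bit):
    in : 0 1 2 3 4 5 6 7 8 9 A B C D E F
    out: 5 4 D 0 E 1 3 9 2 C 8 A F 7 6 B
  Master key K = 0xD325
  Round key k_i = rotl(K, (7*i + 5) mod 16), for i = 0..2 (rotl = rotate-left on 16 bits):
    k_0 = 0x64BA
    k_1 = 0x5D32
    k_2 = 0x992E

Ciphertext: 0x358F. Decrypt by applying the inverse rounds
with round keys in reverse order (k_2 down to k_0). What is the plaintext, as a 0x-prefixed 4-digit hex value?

0xC68C

s_0 = ciphertext = 0x358F
s_1 = InvRound(s_0, k_2) = 0xC535
s_2 = InvRound(s_1, k_1) = 0x8CC5
s_3 = InvRound(s_2, k_0) = 0xC68C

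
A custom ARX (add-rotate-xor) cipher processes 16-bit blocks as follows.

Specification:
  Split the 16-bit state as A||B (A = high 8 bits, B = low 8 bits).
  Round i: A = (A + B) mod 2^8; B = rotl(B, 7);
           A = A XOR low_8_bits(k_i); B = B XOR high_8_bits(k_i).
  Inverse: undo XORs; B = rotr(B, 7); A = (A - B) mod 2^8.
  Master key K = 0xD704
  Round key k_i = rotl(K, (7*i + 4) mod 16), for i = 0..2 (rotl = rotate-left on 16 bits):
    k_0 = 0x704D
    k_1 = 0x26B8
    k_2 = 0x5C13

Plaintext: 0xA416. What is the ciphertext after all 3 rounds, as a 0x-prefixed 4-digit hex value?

s_0 = plaintext = 0xA416
s_1 = Round(s_0, k_0) = 0xF77B
s_2 = Round(s_1, k_1) = 0xCA9B
s_3 = Round(s_2, k_2) = 0x7691

0x7691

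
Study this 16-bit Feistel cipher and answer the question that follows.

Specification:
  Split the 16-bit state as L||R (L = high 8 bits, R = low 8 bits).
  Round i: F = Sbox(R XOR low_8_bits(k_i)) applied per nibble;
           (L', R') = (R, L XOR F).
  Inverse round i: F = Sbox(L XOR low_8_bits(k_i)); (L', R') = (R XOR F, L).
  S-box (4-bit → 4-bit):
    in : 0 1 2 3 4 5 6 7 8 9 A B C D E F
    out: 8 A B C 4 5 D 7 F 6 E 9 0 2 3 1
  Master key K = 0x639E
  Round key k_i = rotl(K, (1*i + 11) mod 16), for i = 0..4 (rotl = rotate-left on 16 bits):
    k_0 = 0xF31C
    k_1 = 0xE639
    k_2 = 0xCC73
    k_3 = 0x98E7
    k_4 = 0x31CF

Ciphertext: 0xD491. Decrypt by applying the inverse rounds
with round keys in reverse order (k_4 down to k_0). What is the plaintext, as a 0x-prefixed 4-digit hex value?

s_0 = ciphertext = 0xD491
s_1 = InvRound(s_0, k_4) = 0x38D4
s_2 = InvRound(s_1, k_3) = 0xF538
s_3 = InvRound(s_2, k_2) = 0xC5F5
s_4 = InvRound(s_3, k_1) = 0xE5C5
s_5 = InvRound(s_4, k_0) = 0xD3E5

0xD3E5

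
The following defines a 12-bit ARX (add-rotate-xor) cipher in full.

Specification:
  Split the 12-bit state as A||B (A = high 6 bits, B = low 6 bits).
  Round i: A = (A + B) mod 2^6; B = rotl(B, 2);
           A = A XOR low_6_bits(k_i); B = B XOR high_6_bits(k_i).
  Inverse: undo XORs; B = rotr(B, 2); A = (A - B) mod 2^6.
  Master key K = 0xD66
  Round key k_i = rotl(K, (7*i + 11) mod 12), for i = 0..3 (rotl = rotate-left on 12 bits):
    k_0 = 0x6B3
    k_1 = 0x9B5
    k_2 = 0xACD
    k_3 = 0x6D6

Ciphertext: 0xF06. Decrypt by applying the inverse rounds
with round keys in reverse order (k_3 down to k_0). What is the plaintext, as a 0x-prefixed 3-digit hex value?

0x4C0

s_0 = ciphertext = 0xF06
s_1 = InvRound(s_0, k_3) = 0x4D7
s_2 = InvRound(s_1, k_2) = 0x3CF
s_3 = InvRound(s_2, k_1) = 0x81A
s_4 = InvRound(s_3, k_0) = 0x4C0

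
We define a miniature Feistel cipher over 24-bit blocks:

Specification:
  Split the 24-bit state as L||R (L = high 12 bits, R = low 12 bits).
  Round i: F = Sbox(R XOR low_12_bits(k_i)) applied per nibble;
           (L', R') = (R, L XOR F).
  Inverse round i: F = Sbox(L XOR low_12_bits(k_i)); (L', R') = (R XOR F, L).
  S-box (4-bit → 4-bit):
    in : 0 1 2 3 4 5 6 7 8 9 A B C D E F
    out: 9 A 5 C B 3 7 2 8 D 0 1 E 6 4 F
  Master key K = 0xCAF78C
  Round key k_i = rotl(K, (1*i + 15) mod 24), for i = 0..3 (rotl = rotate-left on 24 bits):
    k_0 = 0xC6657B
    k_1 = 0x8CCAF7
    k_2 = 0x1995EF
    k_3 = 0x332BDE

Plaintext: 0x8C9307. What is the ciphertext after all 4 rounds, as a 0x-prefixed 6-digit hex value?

0xC5D222

s_0 = plaintext = 0x8C9307
s_1 = Round(s_0, k_0) = 0x307FE7
s_2 = Round(s_1, k_1) = 0xFE70AE
s_3 = Round(s_2, k_2) = 0x0AEC5D
s_4 = Round(s_3, k_3) = 0xC5D222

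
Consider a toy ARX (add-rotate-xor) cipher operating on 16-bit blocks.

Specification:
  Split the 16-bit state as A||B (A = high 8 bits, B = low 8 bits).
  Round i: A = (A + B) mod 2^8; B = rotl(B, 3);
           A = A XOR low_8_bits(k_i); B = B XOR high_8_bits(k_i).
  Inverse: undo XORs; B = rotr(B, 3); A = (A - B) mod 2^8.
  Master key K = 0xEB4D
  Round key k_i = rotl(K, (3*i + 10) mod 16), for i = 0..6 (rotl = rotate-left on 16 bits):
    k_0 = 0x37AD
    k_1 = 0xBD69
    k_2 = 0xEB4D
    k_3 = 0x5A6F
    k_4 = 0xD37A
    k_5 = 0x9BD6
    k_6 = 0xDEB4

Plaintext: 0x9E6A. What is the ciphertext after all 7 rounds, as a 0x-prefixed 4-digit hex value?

0x5EB3

s_0 = plaintext = 0x9E6A
s_1 = Round(s_0, k_0) = 0xA564
s_2 = Round(s_1, k_1) = 0x609E
s_3 = Round(s_2, k_2) = 0xB31F
s_4 = Round(s_3, k_3) = 0xBDA2
s_5 = Round(s_4, k_4) = 0x25C6
s_6 = Round(s_5, k_5) = 0x3DAD
s_7 = Round(s_6, k_6) = 0x5EB3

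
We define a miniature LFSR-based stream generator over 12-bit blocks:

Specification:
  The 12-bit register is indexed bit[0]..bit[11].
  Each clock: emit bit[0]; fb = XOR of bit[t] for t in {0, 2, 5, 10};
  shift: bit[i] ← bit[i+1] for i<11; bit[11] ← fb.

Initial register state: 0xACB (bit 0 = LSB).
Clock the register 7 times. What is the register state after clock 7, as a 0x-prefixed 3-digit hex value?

reg_0 = 0xACB
clock 1: out=1, reg = 0xD65
clock 2: out=1, reg = 0x6B2
clock 3: out=0, reg = 0x359
clock 4: out=1, reg = 0x9AC
clock 5: out=0, reg = 0x4D6
clock 6: out=0, reg = 0x26B
clock 7: out=1, reg = 0x135

0x135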